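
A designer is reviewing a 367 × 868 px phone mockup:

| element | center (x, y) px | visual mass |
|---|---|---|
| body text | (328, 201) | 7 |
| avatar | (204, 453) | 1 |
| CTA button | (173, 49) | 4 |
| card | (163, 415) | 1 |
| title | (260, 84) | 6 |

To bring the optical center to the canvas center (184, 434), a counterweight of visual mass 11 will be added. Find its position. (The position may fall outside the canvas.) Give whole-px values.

With the counterweight, Σw becomes 7 + 1 + 4 + 1 + 6 + 11 = 30.
x: target moment 30×184 = 5520; current 7·328 + 1·204 + 4·173 + 1·163 + 6·260 = 4915; the counterweight supplies 605, so x = 605/11 ≈ 55.00.
y: target moment 30×434 = 13020; current 7·201 + 1·453 + 4·49 + 1·415 + 6·84 = 2975; the counterweight supplies 10045, so y = 10045/11 ≈ 913.18.

(55, 913)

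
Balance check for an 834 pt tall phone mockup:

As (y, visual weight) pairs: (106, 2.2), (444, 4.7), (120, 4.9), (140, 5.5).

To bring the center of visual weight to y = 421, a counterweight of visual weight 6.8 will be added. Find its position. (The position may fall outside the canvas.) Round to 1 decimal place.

y ≈ 951.2

After adding the counterweight, total weight = 2.2 + 4.7 + 4.9 + 5.5 + 6.8 = 24.1.
y: target moment 24.1×421 = 10146.1; current 2.2·106 + 4.7·444 + 4.9·120 + 5.5·140 = 3678.0; the counterweight supplies 6468.1, so y = 6468.1/6.8 ≈ 951.19.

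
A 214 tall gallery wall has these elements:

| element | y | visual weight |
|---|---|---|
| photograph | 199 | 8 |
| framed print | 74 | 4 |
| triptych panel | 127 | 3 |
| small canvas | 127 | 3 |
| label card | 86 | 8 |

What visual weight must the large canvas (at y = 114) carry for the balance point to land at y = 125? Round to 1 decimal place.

Fixed elements: Σw = 8 + 4 + 3 + 3 + 8 = 26, Σw·y = 8·199 + 4·74 + 3·127 + 3·127 + 8·86 = 3338.
Balance at y = 125 requires (3338 + w·114) / (26 + w) = 125.
Solving: w = (125·26 − 3338) / (114 − 125) = -88 / -11 ≈ 8.00.

w ≈ 8.0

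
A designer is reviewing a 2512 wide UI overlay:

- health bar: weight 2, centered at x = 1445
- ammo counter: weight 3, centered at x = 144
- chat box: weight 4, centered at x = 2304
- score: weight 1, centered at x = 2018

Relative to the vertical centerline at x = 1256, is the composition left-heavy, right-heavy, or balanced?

right-heavy

Weights sum to 2 + 3 + 4 + 1 = 10.
x: (2·1445 + 3·144 + 4·2304 + 1·2018) / 10 = 14556 / 10 ≈ 1455.60
1455.6 vs midline 1256 → right-heavy.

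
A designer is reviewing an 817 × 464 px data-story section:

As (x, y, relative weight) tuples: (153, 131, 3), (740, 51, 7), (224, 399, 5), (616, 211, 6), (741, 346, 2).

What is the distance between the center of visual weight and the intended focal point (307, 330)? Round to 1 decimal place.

Σw = 3 + 7 + 5 + 6 + 2 = 23.
Σw·x = 3·153 + 7·740 + 5·224 + 6·616 + 2·741 = 11937, so x̄ = 11937/23 ≈ 519.00.
Σw·y = 3·131 + 7·51 + 5·399 + 6·211 + 2·346 = 4703, so ȳ = 4703/23 ≈ 204.48.
From (307, 330): dx = 212.00, dy = -125.52, so the distance is √(dx²+dy²) ≈ 246.37.

≈ 246.4 px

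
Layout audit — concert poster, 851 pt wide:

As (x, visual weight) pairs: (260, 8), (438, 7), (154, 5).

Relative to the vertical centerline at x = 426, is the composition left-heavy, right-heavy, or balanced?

Weights sum to 8 + 7 + 5 = 20.
Σw·x = 8·260 + 7·438 + 5·154 = 5916, so x̄ = 5916/20 ≈ 295.80.
295.8 vs midline 426 → left-heavy.

left-heavy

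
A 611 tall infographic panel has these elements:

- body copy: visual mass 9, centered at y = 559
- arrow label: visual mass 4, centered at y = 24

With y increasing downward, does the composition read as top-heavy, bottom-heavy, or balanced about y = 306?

Weights sum to 9 + 4 = 13.
y-moment: 9·559 + 4·24 = 5127; centroid 5127/13 ≈ 394.38.
394.4 vs midline 306 → bottom-heavy.

bottom-heavy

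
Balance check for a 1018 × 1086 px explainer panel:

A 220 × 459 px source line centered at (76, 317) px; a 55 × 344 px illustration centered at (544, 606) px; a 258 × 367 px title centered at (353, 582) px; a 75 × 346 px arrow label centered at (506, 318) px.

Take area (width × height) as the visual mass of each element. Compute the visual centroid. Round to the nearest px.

Taking area as weight: source line 220·459 = 100980, illustration 55·344 = 18920, title 258·367 = 94686, arrow label 75·346 = 25950. Sum 240536.
Σw·x = 100980·76 + 18920·544 + 94686·353 + 25950·506 = 64521818, so x̄ = 64521818/240536 ≈ 268.24.
Σw·y = 100980·317 + 18920·606 + 94686·582 + 25950·318 = 106835532, so ȳ = 106835532/240536 ≈ 444.16.

(268, 444)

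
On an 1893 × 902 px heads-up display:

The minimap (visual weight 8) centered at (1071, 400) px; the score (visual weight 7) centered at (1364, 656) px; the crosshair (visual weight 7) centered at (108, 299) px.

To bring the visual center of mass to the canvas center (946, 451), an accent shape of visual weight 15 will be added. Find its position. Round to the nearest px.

(1075, 453)

New total weight: (8 + 7 + 7) + 15 = 37.
Along x: (18872 + 15·x) / 37 = 946 (existing moment 8·1071 + 7·1364 + 7·108 = 18872) ⇒ x = (35002 − 18872) / 15 ≈ 1075.33.
Along y: (9885 + 15·y) / 37 = 451 (existing moment 8·400 + 7·656 + 7·299 = 9885) ⇒ y = (16687 − 9885) / 15 ≈ 453.47.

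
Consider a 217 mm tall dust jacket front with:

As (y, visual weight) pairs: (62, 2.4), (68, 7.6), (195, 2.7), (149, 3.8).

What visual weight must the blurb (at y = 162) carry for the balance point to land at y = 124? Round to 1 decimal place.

Known weights sum to 2.4 + 7.6 + 2.7 + 3.8 = 16.5; their moment is 2.4·62 + 7.6·68 + 2.7·195 + 3.8·149 = 1758.3.
For the centroid to hit 124: (1758.3 + w·162) / (16.5 + w) = 124.
So w = (124·16.5 − 1758.3)/(162 − 124) = 287.7/38 ≈ 7.57.

w ≈ 7.6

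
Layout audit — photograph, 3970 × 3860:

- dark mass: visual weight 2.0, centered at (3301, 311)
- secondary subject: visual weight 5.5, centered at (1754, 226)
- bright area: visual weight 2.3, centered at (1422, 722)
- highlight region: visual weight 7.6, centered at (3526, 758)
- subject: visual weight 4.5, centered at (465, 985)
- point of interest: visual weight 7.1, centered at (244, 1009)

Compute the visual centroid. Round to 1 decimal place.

Total weight = 2.0 + 5.5 + 2.3 + 7.6 + 4.5 + 7.1 = 29.0.
x-moment: 2.0·3301 + 5.5·1754 + 2.3·1422 + 7.6·3526 + 4.5·465 + 7.1·244 = 50142.1; centroid 50142.1/29.0 ≈ 1729.04.
y-moment: 2.0·311 + 5.5·226 + 2.3·722 + 7.6·758 + 4.5·985 + 7.1·1009 = 20882.8; centroid 20882.8/29.0 ≈ 720.10.

(1729.0, 720.1)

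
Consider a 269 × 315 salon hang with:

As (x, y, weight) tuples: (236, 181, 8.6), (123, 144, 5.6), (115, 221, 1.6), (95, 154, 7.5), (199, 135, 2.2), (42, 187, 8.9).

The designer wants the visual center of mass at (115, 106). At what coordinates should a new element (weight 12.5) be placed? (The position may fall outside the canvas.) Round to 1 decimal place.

(77.4, -68.9)

New total weight: (8.6 + 5.6 + 1.6 + 7.5 + 2.2 + 8.9) + 12.5 = 46.9.
x: target moment 46.9×115 = 5393.5; current 8.6·236 + 5.6·123 + 1.6·115 + 7.5·95 + 2.2·199 + 8.9·42 = 4426.5; the new element supplies 967.0, so x = 967.0/12.5 ≈ 77.36.
y: target moment 46.9×106 = 4971.4; current 8.6·181 + 5.6·144 + 1.6·221 + 7.5·154 + 2.2·135 + 8.9·187 = 5832.9; the new element supplies -861.5, so y = -861.5/12.5 ≈ -68.92.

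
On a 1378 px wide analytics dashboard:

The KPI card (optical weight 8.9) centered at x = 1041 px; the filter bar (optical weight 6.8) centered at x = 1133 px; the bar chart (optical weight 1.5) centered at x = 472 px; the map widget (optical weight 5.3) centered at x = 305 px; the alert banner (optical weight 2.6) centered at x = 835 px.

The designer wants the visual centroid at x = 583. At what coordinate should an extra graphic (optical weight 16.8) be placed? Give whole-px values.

x ≈ 176

With the extra graphic, Σw becomes 8.9 + 6.8 + 1.5 + 5.3 + 2.6 + 16.8 = 41.9.
Along x: (21464.8 + 16.8·x) / 41.9 = 583 (existing moment 8.9·1041 + 6.8·1133 + 1.5·472 + 5.3·305 + 2.6·835 = 21464.8) ⇒ x = (24427.7 − 21464.8) / 16.8 ≈ 176.36.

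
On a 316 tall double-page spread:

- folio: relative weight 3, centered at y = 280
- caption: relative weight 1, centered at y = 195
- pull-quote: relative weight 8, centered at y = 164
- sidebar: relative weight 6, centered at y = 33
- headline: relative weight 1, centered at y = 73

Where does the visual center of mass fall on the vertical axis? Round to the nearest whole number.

Weights sum to 3 + 1 + 8 + 6 + 1 = 19.
Σw·y = 3·280 + 1·195 + 8·164 + 6·33 + 1·73 = 2618, so ȳ = 2618/19 ≈ 137.79.

y ≈ 138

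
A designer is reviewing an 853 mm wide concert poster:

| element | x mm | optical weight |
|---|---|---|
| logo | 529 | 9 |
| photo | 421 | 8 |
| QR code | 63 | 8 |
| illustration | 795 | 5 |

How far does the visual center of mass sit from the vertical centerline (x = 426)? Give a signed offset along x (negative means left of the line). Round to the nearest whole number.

≈ -6 mm

Weights sum to 9 + 8 + 8 + 5 = 30.
x-moment: 9·529 + 8·421 + 8·63 + 5·795 = 12608; centroid 12608/30 ≈ 420.27.
Against x = 426, that's 420.27 − 426 = -5.73.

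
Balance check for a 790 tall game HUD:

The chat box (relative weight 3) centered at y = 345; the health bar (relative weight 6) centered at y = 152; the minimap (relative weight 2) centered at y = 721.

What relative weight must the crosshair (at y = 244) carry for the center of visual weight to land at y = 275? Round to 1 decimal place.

Known weights sum to 3 + 6 + 2 = 11; their moment is 3·345 + 6·152 + 2·721 = 3389.
Set Σw·y/Σw = 275: (3389 + 244w) = 275·(11 + w).
Rearranging, w·(244 − 275) = 275·11 − 3389 = -364, so w ≈ -364/-31 = 11.74.

w ≈ 11.7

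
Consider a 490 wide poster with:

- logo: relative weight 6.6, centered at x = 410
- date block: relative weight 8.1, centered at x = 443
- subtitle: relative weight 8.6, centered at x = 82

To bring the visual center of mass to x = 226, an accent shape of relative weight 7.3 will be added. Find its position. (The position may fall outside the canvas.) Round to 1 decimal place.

x ≈ -11.5

With the accent shape, Σw becomes 6.6 + 8.1 + 8.6 + 7.3 = 30.6.
x: need Σw·x = 30.6·226 = 6915.6. Existing = 6.6·410 + 8.1·443 + 8.6·82 = 6999.5. Remainder -83.9 / 7.3 ≈ -11.49.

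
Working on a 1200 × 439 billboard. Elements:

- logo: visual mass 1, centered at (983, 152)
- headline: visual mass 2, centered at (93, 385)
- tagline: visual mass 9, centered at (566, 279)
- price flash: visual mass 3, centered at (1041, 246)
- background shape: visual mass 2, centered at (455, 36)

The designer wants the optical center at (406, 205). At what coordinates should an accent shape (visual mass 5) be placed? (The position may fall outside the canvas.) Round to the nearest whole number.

(-273, 53)

With the accent shape, Σw becomes 1 + 2 + 9 + 3 + 2 + 5 = 22.
Along x: (10296 + 5·x) / 22 = 406 (existing moment 1·983 + 2·93 + 9·566 + 3·1041 + 2·455 = 10296) ⇒ x = (8932 − 10296) / 5 ≈ -272.80.
Along y: (4243 + 5·y) / 22 = 205 (existing moment 1·152 + 2·385 + 9·279 + 3·246 + 2·36 = 4243) ⇒ y = (4510 − 4243) / 5 ≈ 53.40.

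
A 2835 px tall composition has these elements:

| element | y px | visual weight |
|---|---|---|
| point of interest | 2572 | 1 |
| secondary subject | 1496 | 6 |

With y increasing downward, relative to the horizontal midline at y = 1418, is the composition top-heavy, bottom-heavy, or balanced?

Σw = 1 + 6 = 7.
Σw·y = 1·2572 + 6·1496 = 11548, so ȳ = 11548/7 ≈ 1649.71.
1649.7 vs midline 1418 → bottom-heavy.

bottom-heavy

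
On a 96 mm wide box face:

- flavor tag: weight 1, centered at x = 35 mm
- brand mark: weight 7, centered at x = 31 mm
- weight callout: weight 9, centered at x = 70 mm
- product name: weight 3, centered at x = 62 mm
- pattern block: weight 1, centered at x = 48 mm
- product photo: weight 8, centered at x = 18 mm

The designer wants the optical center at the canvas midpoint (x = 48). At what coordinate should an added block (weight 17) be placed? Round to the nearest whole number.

x ≈ 56

After adding the added block, total weight = 1 + 7 + 9 + 3 + 1 + 8 + 17 = 46.
x: need Σw·x = 46·48 = 2208. Existing = 1·35 + 7·31 + 9·70 + 3·62 + 1·48 + 8·18 = 1260. Remainder 948 / 17 ≈ 55.76.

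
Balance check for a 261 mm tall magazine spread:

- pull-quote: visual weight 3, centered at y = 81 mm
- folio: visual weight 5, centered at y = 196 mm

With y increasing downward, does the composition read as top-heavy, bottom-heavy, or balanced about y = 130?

Σw = 3 + 5 = 8.
y-moment: 3·81 + 5·196 = 1223; centroid 1223/8 ≈ 152.88.
152.9 lies below (larger y than) the midline 130, so the layout is bottom-heavy.

bottom-heavy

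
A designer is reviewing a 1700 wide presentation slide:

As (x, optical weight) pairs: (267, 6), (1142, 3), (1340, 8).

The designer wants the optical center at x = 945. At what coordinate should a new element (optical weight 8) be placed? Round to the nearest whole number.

After adding the new element, total weight = 6 + 3 + 8 + 8 = 25.
Along x: (15748 + 8·x) / 25 = 945 (existing moment 6·267 + 3·1142 + 8·1340 = 15748) ⇒ x = (23625 − 15748) / 8 ≈ 984.62.

x ≈ 985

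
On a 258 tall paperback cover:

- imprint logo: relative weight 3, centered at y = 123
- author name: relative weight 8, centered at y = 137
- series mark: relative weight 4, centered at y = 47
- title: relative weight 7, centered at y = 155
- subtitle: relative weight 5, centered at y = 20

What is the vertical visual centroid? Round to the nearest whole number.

Σw = 3 + 8 + 4 + 7 + 5 = 27.
Σw·y = 3·123 + 8·137 + 4·47 + 7·155 + 5·20 = 2838, so ȳ = 2838/27 ≈ 105.11.

y ≈ 105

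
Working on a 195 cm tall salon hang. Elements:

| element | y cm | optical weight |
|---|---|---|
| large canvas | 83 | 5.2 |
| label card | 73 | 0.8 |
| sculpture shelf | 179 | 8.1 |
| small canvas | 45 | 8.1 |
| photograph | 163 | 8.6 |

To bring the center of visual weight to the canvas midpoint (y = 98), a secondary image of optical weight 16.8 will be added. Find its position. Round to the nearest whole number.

y ≈ 57

After adding the secondary image, total weight = 5.2 + 0.8 + 8.1 + 8.1 + 8.6 + 16.8 = 47.6.
y: target moment 47.6×98 = 4664.8; current 5.2·83 + 0.8·73 + 8.1·179 + 8.1·45 + 8.6·163 = 3706.2; the secondary image supplies 958.6, so y = 958.6/16.8 ≈ 57.06.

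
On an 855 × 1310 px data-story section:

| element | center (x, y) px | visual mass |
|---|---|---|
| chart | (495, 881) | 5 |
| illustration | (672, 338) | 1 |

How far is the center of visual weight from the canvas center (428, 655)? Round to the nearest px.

≈ 166 px

Weights sum to 5 + 1 = 6.
Σw·x = 5·495 + 1·672 = 3147, so x̄ = 3147/6 ≈ 524.50.
Σw·y = 5·881 + 1·338 = 4743, so ȳ = 4743/6 ≈ 790.50.
Offset from (428, 655): Δx ≈ 96.50, Δy ≈ 135.50; distance = √(Δx² + Δy²) ≈ 166.35.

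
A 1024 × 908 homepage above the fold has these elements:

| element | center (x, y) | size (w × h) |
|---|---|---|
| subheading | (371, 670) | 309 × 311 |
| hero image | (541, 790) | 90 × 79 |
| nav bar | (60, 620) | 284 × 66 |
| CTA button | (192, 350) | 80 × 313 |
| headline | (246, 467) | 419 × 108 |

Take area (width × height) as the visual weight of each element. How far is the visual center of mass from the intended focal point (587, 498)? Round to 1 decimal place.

Taking area as weight: subheading 309·311 = 96099, hero image 90·79 = 7110, nav bar 284·66 = 18744, CTA button 80·313 = 25040, headline 419·108 = 45252. Sum 192245.
Σw·x = 96099·371 + 7110·541 + 18744·60 + 25040·192 + 45252·246 = 56563551, so x̄ = 56563551/192245 ≈ 294.23.
Σw·y = 96099·670 + 7110·790 + 18744·620 + 25040·350 + 45252·467 = 111521194, so ȳ = 111521194/192245 ≈ 580.10.
From (587, 498): dx = -292.77, dy = 82.10, so the distance is √(dx²+dy²) ≈ 304.07.

≈ 304.1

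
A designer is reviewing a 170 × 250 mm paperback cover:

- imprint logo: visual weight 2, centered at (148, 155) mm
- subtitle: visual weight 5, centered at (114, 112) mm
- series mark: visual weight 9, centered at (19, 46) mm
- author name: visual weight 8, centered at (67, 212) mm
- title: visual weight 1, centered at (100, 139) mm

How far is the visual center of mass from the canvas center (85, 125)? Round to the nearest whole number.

≈ 18 mm

Σw = 2 + 5 + 9 + 8 + 1 = 25.
x-moment: 2·148 + 5·114 + 9·19 + 8·67 + 1·100 = 1673; centroid 1673/25 ≈ 66.92.
y-moment: 2·155 + 5·112 + 9·46 + 8·212 + 1·139 = 3119; centroid 3119/25 ≈ 124.76.
Offset from (85, 125): Δx ≈ -18.08, Δy ≈ -0.24; distance = √(Δx² + Δy²) ≈ 18.08.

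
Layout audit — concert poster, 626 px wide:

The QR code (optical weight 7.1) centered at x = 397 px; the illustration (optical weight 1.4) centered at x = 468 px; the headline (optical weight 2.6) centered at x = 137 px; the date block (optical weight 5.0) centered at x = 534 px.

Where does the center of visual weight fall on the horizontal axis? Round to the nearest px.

x ≈ 404

Weights sum to 7.1 + 1.4 + 2.6 + 5.0 = 16.1.
x: (7.1·397 + 1.4·468 + 2.6·137 + 5.0·534) / 16.1 = 6500.1 / 16.1 ≈ 403.73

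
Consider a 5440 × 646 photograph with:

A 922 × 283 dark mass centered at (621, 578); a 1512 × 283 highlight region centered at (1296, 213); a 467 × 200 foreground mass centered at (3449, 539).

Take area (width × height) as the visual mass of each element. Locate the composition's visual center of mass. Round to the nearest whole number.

(1328, 374)

Areas: dark mass 922·283 = 260926, highlight region 1512·283 = 427896, foreground mass 467·200 = 93400. Total weight = 782222.
x-moment: 260926·621 + 427896·1296 + 93400·3449 = 1038724862; centroid 1038724862/782222 ≈ 1327.92.
y-moment: 260926·578 + 427896·213 + 93400·539 = 292299676; centroid 292299676/782222 ≈ 373.68.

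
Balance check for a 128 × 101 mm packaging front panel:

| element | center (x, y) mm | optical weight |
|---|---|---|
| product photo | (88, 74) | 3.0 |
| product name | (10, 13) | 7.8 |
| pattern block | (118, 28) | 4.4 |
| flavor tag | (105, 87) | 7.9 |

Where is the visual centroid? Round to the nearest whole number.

(73, 49)

Total weight = 3.0 + 7.8 + 4.4 + 7.9 = 23.1.
x: (3.0·88 + 7.8·10 + 4.4·118 + 7.9·105) / 23.1 = 1690.7 / 23.1 ≈ 73.19
y: (3.0·74 + 7.8·13 + 4.4·28 + 7.9·87) / 23.1 = 1133.9 / 23.1 ≈ 49.09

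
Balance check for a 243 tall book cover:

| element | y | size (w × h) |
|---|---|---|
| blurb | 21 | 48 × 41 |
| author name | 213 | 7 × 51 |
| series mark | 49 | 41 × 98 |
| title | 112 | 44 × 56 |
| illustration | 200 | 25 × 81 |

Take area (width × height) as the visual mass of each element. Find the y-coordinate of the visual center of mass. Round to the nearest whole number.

Areas: blurb 48·41 = 1968, author name 7·51 = 357, series mark 41·98 = 4018, title 44·56 = 2464, illustration 25·81 = 2025. Total weight = 10832.
y-moment: 1968·21 + 357·213 + 4018·49 + 2464·112 + 2025·200 = 995219; centroid 995219/10832 ≈ 91.88.

y ≈ 92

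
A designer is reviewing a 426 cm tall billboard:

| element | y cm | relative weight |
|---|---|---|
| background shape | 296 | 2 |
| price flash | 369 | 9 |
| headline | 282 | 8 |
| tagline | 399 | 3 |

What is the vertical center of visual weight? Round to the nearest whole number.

y ≈ 335

Σw = 2 + 9 + 8 + 3 = 22.
Σw·y = 2·296 + 9·369 + 8·282 + 3·399 = 7366, so ȳ = 7366/22 ≈ 334.82.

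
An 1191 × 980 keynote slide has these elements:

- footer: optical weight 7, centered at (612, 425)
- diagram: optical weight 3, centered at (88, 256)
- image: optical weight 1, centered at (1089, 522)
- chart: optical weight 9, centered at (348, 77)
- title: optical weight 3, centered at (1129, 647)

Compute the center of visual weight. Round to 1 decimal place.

(528.5, 300.0)

Σw = 7 + 3 + 1 + 9 + 3 = 23.
x: (7·612 + 3·88 + 1·1089 + 9·348 + 3·1129) / 23 = 12156 / 23 ≈ 528.52
y: (7·425 + 3·256 + 1·522 + 9·77 + 3·647) / 23 = 6899 / 23 ≈ 299.96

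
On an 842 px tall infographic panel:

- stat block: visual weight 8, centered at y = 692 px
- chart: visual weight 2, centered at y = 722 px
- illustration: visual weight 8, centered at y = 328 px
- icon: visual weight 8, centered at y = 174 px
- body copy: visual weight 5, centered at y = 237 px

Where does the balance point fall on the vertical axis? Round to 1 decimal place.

y ≈ 392.9

Weights sum to 8 + 2 + 8 + 8 + 5 = 31.
Σw·y = 8·692 + 2·722 + 8·328 + 8·174 + 5·237 = 12181, so ȳ = 12181/31 ≈ 392.94.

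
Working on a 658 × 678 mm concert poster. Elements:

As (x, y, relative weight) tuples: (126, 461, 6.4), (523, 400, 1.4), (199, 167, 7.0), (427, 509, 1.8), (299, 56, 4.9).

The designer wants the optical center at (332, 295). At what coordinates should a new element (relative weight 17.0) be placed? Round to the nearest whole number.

(448, 323)

With the new element, Σw becomes 6.4 + 1.4 + 7.0 + 1.8 + 4.9 + 17.0 = 38.5.
x: need Σw·x = 38.5·332 = 12782.0. Existing = 6.4·126 + 1.4·523 + 7.0·199 + 1.8·427 + 4.9·299 = 5165.3. Remainder 7616.7 / 17.0 ≈ 448.04.
y: need Σw·y = 38.5·295 = 11357.5. Existing = 6.4·461 + 1.4·400 + 7.0·167 + 1.8·509 + 4.9·56 = 5870.0. Remainder 5487.5 / 17.0 ≈ 322.79.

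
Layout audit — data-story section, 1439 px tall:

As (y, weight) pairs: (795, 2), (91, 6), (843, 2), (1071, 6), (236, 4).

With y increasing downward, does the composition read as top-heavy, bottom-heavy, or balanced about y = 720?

Total weight = 2 + 6 + 2 + 6 + 4 = 20.
Σw·y = 2·795 + 6·91 + 2·843 + 6·1071 + 4·236 = 11192, so ȳ = 11192/20 ≈ 559.60.
559.6 lies above (smaller y than) the midline 720, so the layout is top-heavy.

top-heavy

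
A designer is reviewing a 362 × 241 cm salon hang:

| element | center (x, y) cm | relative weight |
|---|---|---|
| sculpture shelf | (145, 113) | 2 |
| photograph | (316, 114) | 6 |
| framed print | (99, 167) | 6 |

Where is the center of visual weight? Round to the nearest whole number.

(199, 137)

Weights sum to 2 + 6 + 6 = 14.
Σw·x = 2·145 + 6·316 + 6·99 = 2780, so x̄ = 2780/14 ≈ 198.57.
Σw·y = 2·113 + 6·114 + 6·167 = 1912, so ȳ = 1912/14 ≈ 136.57.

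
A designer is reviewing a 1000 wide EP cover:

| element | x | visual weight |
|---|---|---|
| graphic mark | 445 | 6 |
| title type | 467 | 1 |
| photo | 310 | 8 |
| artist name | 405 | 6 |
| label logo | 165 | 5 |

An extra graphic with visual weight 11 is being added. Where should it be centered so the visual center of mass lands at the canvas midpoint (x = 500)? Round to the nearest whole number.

x ≈ 875

New total weight: (6 + 1 + 8 + 6 + 5) + 11 = 37.
Along x: (8872 + 11·x) / 37 = 500 (existing moment 6·445 + 1·467 + 8·310 + 6·405 + 5·165 = 8872) ⇒ x = (18500 − 8872) / 11 ≈ 875.27.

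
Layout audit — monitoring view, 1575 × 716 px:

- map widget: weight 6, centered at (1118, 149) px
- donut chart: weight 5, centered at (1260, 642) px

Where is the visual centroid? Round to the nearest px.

(1183, 373)

Σw = 6 + 5 = 11.
Σw·x = 6·1118 + 5·1260 = 13008, so x̄ = 13008/11 ≈ 1182.55.
Σw·y = 6·149 + 5·642 = 4104, so ȳ = 4104/11 ≈ 373.09.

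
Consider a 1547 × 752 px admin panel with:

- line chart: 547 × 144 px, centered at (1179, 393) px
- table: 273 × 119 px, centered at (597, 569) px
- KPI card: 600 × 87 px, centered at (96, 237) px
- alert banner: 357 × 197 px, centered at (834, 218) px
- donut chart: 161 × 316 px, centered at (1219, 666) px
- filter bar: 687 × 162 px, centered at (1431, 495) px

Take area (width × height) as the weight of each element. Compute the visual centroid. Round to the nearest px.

Areas → weights: line chart 547·144 = 78768, table 273·119 = 32487, KPI card 600·87 = 52200, alert banner 357·197 = 70329, donut chart 161·316 = 50876, filter bar 687·162 = 111294; Σw = 395954.
Σw·x = 78768·1179 + 32487·597 + 52200·96 + 70329·834 + 50876·1219 + 111294·1431 = 397207355, so x̄ = 397207355/395954 ≈ 1003.17.
Σw·y = 78768·393 + 32487·569 + 52200·237 + 70329·218 + 50876·666 + 111294·495 = 166117995, so ȳ = 166117995/395954 ≈ 419.54.

(1003, 420)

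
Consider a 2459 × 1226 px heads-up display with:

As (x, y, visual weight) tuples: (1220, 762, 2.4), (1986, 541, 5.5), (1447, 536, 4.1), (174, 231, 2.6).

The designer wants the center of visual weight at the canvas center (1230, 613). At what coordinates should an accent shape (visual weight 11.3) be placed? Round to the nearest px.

(1028, 732)

New total weight: (2.4 + 5.5 + 4.1 + 2.6) + 11.3 = 25.9.
x: target moment 25.9×1230 = 31857.0; current 2.4·1220 + 5.5·1986 + 4.1·1447 + 2.6·174 = 20236.1; the accent shape supplies 11620.9, so x = 11620.9/11.3 ≈ 1028.40.
y: target moment 25.9×613 = 15876.7; current 2.4·762 + 5.5·541 + 4.1·536 + 2.6·231 = 7602.5; the accent shape supplies 8274.2, so y = 8274.2/11.3 ≈ 732.23.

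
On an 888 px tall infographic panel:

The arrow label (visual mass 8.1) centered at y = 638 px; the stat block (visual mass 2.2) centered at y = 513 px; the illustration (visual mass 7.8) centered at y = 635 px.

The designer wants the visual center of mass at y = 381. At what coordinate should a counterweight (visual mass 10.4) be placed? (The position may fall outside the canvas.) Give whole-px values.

y ≈ -38

New total weight: (8.1 + 2.2 + 7.8) + 10.4 = 28.5.
y: need Σw·y = 28.5·381 = 10858.5. Existing = 8.1·638 + 2.2·513 + 7.8·635 = 11249.4. Remainder -390.9 / 10.4 ≈ -37.59.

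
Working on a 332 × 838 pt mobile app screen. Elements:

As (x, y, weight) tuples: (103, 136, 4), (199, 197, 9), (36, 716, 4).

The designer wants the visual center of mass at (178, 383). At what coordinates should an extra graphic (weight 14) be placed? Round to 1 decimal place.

(226.5, 478.0)

With the extra graphic, Σw becomes 4 + 9 + 4 + 14 = 31.
x: target moment 31×178 = 5518; current 4·103 + 9·199 + 4·36 = 2347; the extra graphic supplies 3171, so x = 3171/14 ≈ 226.50.
y: target moment 31×383 = 11873; current 4·136 + 9·197 + 4·716 = 5181; the extra graphic supplies 6692, so y = 6692/14 ≈ 478.00.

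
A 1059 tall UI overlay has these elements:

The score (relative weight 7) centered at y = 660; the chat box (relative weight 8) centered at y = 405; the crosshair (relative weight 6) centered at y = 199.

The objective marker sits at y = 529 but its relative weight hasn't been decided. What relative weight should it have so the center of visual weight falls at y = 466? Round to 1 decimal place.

w ≈ 11.6

Existing Σw = 21 (7 + 8 + 6); existing moment 7·660 + 8·405 + 6·199 = 9054.
Balance at y = 466 requires (9054 + w·529) / (21 + w) = 466.
Rearranging, w·(529 − 466) = 466·21 − 9054 = 732, so w ≈ 732/63 = 11.62.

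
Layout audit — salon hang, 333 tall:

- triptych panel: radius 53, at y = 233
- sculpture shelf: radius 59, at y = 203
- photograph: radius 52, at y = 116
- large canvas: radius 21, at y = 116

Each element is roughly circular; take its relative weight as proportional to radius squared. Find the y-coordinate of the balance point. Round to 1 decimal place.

y ≈ 182.9

r² weights: triptych panel 53² = 2809, sculpture shelf 59² = 3481, photograph 52² = 2704, large canvas 21² = 441. Total = 9435.
y-moment: 2809·233 + 3481·203 + 2704·116 + 441·116 = 1725960; centroid 1725960/9435 ≈ 182.93.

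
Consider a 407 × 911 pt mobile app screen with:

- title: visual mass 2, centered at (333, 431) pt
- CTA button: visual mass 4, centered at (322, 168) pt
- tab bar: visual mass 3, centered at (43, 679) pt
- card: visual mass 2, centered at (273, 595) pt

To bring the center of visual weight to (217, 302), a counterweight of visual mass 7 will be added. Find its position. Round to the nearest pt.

(182, 96)

After adding the counterweight, total weight = 2 + 4 + 3 + 2 + 7 = 18.
x: target moment 18×217 = 3906; current 2·333 + 4·322 + 3·43 + 2·273 = 2629; the counterweight supplies 1277, so x = 1277/7 ≈ 182.43.
y: target moment 18×302 = 5436; current 2·431 + 4·168 + 3·679 + 2·595 = 4761; the counterweight supplies 675, so y = 675/7 ≈ 96.43.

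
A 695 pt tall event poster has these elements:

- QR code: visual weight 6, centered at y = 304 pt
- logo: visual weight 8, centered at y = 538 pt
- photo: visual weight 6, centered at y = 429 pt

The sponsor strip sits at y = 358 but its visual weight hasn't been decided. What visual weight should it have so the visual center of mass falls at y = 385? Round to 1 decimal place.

Fixed elements: Σw = 6 + 8 + 6 = 20, Σw·y = 6·304 + 8·538 + 6·429 = 8702.
Balance at y = 385 requires (8702 + w·358) / (20 + w) = 385.
Solving: w = (385·20 − 8702) / (358 − 385) = -1002 / -27 ≈ 37.11.

w ≈ 37.1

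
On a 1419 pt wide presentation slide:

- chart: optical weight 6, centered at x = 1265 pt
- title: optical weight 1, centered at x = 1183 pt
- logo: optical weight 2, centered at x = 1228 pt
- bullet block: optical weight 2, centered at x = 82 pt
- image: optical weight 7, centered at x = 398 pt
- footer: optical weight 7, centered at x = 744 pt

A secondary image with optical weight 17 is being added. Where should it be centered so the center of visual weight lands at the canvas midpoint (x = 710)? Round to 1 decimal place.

x ≈ 613.7

New total weight: (6 + 1 + 2 + 2 + 7 + 7) + 17 = 42.
x: need Σw·x = 42·710 = 29820. Existing = 6·1265 + 1·1183 + 2·1228 + 2·82 + 7·398 + 7·744 = 19387. Remainder 10433 / 17 ≈ 613.71.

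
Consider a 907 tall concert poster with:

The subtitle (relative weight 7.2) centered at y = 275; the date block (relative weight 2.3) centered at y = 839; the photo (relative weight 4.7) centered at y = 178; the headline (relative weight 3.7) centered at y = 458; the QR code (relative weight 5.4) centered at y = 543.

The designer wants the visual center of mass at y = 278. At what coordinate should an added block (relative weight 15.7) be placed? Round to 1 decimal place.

y ≈ 93.6

After adding the added block, total weight = 7.2 + 2.3 + 4.7 + 3.7 + 5.4 + 15.7 = 39.0.
y: target moment 39.0×278 = 10842.0; current 7.2·275 + 2.3·839 + 4.7·178 + 3.7·458 + 5.4·543 = 9373.1; the added block supplies 1468.9, so y = 1468.9/15.7 ≈ 93.56.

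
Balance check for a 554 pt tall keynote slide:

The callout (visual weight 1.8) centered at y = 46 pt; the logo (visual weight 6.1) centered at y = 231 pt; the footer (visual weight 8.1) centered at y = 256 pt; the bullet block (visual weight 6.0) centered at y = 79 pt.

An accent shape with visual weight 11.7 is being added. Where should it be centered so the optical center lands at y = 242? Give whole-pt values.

New total weight: (1.8 + 6.1 + 8.1 + 6.0) + 11.7 = 33.7.
Along y: (4039.5 + 11.7·y) / 33.7 = 242 (existing moment 1.8·46 + 6.1·231 + 8.1·256 + 6.0·79 = 4039.5) ⇒ y = (8155.4 − 4039.5) / 11.7 ≈ 351.79.

y ≈ 352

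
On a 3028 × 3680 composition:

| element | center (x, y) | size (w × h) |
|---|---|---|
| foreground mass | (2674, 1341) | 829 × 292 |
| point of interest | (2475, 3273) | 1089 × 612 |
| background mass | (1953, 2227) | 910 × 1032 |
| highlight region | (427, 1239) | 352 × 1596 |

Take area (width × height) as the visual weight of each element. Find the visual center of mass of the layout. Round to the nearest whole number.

(1814, 2197)

Areas: foreground mass 829·292 = 242068, point of interest 1089·612 = 666468, background mass 910·1032 = 939120, highlight region 352·1596 = 561792. Total weight = 2409448.
x-moment: 242068·2674 + 666468·2475 + 939120·1953 + 561792·427 = 4370784676; centroid 4370784676/2409448 ≈ 1814.02.
y-moment: 242068·1341 + 666468·3273 + 939120·2227 + 561792·1239 = 5293443480; centroid 5293443480/2409448 ≈ 2196.95.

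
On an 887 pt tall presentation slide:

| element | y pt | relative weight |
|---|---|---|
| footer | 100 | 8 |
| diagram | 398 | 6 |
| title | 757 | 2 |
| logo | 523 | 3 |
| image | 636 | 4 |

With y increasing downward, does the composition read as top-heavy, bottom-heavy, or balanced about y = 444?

Weights sum to 8 + 6 + 2 + 3 + 4 = 23.
Σw·y = 8·100 + 6·398 + 2·757 + 3·523 + 4·636 = 8815, so ȳ = 8815/23 ≈ 383.26.
383.3 vs midline 444 → top-heavy.

top-heavy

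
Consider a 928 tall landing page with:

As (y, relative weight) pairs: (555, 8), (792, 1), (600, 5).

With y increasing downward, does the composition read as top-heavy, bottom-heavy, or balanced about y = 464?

Σw = 8 + 1 + 5 = 14.
Σw·y = 8·555 + 1·792 + 5·600 = 8232, so ȳ = 8232/14 ≈ 588.00.
588.0 lies below (larger y than) the midline 464, so the layout is bottom-heavy.

bottom-heavy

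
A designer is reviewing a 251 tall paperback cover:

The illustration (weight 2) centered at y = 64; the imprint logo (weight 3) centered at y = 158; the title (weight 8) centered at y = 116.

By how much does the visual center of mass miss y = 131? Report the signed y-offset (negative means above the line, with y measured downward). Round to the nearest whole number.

≈ -13

Weights sum to 2 + 3 + 8 = 13.
y-moment: 2·64 + 3·158 + 8·116 = 1530; centroid 1530/13 ≈ 117.69.
Against y = 131, that's 117.69 − 131 = -13.31.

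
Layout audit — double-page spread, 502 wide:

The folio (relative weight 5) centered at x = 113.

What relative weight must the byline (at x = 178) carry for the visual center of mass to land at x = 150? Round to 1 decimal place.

Known: weight 5 with moment 5·113 = 565.
Set Σw·x/Σw = 150: (565 + 178w) = 150·(5 + w).
So w = (150·5 − 565)/(178 − 150) = 185/28 ≈ 6.61.

w ≈ 6.6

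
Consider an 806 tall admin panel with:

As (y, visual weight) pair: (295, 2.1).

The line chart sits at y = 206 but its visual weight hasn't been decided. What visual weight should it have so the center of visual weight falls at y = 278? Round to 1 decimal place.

The single fixed element contributes weight 2.1, moment 2.1·295 = 619.5.
Balance at y = 278 requires (619.5 + w·206) / (2.1 + w) = 278.
So w = (278·2.1 − 619.5)/(206 − 278) = -35.7/-72 ≈ 0.50.

w ≈ 0.5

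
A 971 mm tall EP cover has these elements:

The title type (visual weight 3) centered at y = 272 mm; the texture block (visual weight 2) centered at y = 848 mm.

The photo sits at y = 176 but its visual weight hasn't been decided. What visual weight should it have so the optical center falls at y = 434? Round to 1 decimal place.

Fixed elements: Σw = 3 + 2 = 5, Σw·y = 3·272 + 2·848 = 2512.
For the centroid to hit 434: (2512 + w·176) / (5 + w) = 434.
Rearranging, w·(176 − 434) = 434·5 − 2512 = -342, so w ≈ -342/-258 = 1.33.

w ≈ 1.3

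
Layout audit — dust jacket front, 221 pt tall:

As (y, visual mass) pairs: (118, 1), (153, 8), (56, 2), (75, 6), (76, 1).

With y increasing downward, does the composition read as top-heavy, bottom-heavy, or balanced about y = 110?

Total weight = 1 + 8 + 2 + 6 + 1 = 18.
y: (1·118 + 8·153 + 2·56 + 6·75 + 1·76) / 18 = 1980 / 18 ≈ 110.00
110.00 = 110 exactly: balanced.

balanced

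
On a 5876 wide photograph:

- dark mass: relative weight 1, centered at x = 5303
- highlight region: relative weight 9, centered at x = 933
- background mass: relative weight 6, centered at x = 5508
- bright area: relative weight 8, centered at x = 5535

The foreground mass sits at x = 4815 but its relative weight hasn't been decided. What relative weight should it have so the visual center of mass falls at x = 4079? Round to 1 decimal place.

Fixed elements: Σw = 1 + 9 + 6 + 8 = 24, Σw·x = 1·5303 + 9·933 + 6·5508 + 8·5535 = 91028.
Balance at x = 4079 requires (91028 + w·4815) / (24 + w) = 4079.
So w = (4079·24 − 91028)/(4815 − 4079) = 6868/736 ≈ 9.33.

w ≈ 9.3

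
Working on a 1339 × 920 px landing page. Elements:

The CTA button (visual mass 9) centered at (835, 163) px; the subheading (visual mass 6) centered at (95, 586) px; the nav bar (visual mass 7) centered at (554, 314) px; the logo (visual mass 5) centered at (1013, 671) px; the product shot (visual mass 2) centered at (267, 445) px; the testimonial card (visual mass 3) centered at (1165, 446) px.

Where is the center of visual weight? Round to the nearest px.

(658, 399)

Total weight = 9 + 6 + 7 + 5 + 2 + 3 = 32.
Σw·x = 21057; x̄ = 21057/32 ≈ 658.03.
Σw·y = 12764; ȳ = 12764/32 ≈ 398.88.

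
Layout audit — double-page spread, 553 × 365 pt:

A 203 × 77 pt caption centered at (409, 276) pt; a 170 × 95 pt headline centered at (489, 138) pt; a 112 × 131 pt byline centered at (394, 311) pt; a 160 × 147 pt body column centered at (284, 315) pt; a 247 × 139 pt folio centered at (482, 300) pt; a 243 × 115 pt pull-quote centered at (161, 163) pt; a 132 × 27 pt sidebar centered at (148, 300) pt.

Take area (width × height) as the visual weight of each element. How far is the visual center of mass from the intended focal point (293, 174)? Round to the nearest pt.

Taking area as weight: caption 203·77 = 15631, headline 170·95 = 16150, byline 112·131 = 14672, body column 160·147 = 23520, folio 247·139 = 34333, pull-quote 243·115 = 27945, sidebar 132·27 = 3564. Sum 135815.
Σw·x = 15631·409 + 16150·489 + 14672·394 + 23520·284 + 34333·482 + 27945·161 + 3564·148 = 48326000, so x̄ = 48326000/135815 ≈ 355.82.
Σw·y = 15631·276 + 16150·138 + 14672·311 + 23520·315 + 34333·300 + 27945·163 + 3564·300 = 34438783, so ȳ = 34438783/135815 ≈ 253.57.
Offset from (293, 174): Δx ≈ 62.82, Δy ≈ 79.57; distance = √(Δx² + Δy²) ≈ 101.38.

≈ 101 pt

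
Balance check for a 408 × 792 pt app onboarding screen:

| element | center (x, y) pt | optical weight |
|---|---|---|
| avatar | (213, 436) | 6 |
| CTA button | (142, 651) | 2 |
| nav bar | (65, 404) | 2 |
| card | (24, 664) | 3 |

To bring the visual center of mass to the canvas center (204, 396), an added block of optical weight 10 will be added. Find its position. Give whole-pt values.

(293, 239)

After adding the added block, total weight = 6 + 2 + 2 + 3 + 10 = 23.
x: target moment 23×204 = 4692; current 6·213 + 2·142 + 2·65 + 3·24 = 1764; the added block supplies 2928, so x = 2928/10 ≈ 292.80.
y: target moment 23×396 = 9108; current 6·436 + 2·651 + 2·404 + 3·664 = 6718; the added block supplies 2390, so y = 2390/10 ≈ 239.00.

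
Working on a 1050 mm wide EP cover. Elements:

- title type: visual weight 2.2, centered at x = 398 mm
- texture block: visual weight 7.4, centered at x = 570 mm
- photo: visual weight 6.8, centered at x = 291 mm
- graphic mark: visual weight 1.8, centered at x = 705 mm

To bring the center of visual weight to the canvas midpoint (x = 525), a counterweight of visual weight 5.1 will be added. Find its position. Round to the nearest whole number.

x ≈ 763

New total weight: (2.2 + 7.4 + 6.8 + 1.8) + 5.1 = 23.3.
Along x: (8341.4 + 5.1·x) / 23.3 = 525 (existing moment 2.2·398 + 7.4·570 + 6.8·291 + 1.8·705 = 8341.4) ⇒ x = (12232.5 − 8341.4) / 5.1 ≈ 762.96.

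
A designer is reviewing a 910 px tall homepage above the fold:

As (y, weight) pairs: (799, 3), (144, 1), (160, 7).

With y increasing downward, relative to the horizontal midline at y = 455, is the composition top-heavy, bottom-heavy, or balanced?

top-heavy

Weights sum to 3 + 1 + 7 = 11.
Σw·y = 3·799 + 1·144 + 7·160 = 3661, so ȳ = 3661/11 ≈ 332.82.
332.8 vs midline 455 → top-heavy.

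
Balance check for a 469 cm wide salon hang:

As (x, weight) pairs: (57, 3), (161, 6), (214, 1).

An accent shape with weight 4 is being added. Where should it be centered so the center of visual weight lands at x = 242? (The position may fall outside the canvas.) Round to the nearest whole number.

New total weight: (3 + 6 + 1) + 4 = 14.
x: need Σw·x = 14·242 = 3388. Existing = 3·57 + 6·161 + 1·214 = 1351. Remainder 2037 / 4 ≈ 509.25.

x ≈ 509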